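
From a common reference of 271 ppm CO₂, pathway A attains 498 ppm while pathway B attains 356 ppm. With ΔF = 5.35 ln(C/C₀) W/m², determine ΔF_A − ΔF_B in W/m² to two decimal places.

ΔF_A − ΔF_B = 1.80 W/m²

ΔF_A = 5.35 ln(498/271) = 5.35 × 0.60848 = 3.2554 W/m².
ΔF_B = 5.35 ln(356/271) = 5.35 × 0.27281 = 1.4595 W/m².
Difference: 3.2554 − 1.4595 = 1.7959 W/m².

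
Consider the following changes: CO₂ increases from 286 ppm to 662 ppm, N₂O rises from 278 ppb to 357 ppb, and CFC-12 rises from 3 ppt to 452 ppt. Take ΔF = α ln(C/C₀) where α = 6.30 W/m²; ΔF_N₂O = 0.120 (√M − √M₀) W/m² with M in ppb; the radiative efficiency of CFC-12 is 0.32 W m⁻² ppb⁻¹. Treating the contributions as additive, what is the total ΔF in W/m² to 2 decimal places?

ΔF = 5.70 W/m²

CO₂: 6.30 × ln(662/286) = 6.30 × ln(2.31469) = 6.30 × 0.83928 = 5.2875 W/m².
N₂O: 0.120 × (√357 − √278) = 0.120 × (18.8944 − 16.6733) = 0.120 × 2.2211 = 0.2665 W/m².
CFC-12: Δ = 452 − 3 = 449 ppt = 0.449 ppb; ΔF = 0.32 × 0.449 = 0.1437 W/m².
Total ΔF = 5.2875 + 0.2665 + 0.1437 = 5.6977 W/m².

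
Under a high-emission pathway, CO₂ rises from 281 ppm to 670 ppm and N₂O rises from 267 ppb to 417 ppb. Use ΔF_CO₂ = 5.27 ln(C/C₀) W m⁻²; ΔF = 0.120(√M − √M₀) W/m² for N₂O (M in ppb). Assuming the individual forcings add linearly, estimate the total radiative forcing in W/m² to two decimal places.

CO₂: 5.27 × ln(670/281) = 5.27 × ln(2.38434) = 5.27 × 0.86892 = 4.5792 W/m².
N₂O: 0.120 × (√417 − √267) = 0.120 × (20.4206 − 16.3401) = 0.120 × 4.0805 = 0.4897 W/m².
Total ΔF = 4.5792 + 0.4897 = 5.0689 W/m².

ΔF = 5.07 W/m²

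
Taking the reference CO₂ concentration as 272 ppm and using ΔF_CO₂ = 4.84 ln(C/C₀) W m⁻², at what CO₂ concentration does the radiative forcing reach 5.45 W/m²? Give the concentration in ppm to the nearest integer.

Set 4.84 ln(C/272) = 5.45, so ln(C/272) = 5.45/4.84 = 1.12603.
Then C/272 = e^1.12603 = 3.08339, giving C = 272 × 3.08339 = 838.68 ppm.

C ≈ 839 ppm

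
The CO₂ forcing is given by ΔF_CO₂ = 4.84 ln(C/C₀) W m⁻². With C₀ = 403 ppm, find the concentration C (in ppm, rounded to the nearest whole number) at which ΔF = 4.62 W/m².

Set 4.84 ln(C/403) = 4.62, so ln(C/403) = 4.62/4.84 = 0.95455.
Then C/403 = e^0.95455 = 2.59750, giving C = 403 × 2.59750 = 1046.79 ppm.

C ≈ 1047 ppm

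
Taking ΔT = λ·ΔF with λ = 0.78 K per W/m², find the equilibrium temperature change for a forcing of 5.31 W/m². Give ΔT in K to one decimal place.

ΔT = 4.1 K

ΔT = λ ΔF = 0.78 × 5.31 = 4.1418 K.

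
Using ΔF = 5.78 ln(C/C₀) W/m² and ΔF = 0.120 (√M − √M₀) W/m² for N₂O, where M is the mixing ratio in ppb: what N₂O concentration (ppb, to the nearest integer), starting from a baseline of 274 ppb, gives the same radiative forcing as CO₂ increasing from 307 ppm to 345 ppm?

CO₂ forcing: 5.78 × ln(345/307) = 5.78 × 0.116697 = 0.67451 W/m².
Set 0.120(√M − √274) = 0.67451: √M = 0.67451/0.120 + √274 = 5.6209 + 16.5529 = 22.1738.
M = (22.1738)² = 491.68 ppb.

M ≈ 492 ppb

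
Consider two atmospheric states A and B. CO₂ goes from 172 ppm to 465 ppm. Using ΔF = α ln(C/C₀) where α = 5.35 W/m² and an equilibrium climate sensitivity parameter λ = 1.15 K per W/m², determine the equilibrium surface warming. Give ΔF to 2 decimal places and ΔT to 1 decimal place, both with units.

ΔF = 5.32 W/m²; ΔT = 6.1 K

CO₂: 5.35 × ln(465/172) = 5.35 × ln(2.70349) = 5.35 × 0.99454 = 5.3208 W/m².
ΔT = λ ΔF = 1.15 × 5.32 = 6.1180 K.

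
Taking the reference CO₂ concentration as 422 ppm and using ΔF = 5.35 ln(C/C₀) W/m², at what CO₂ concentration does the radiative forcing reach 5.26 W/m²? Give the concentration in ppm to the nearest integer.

C ≈ 1128 ppm

Set 5.35 ln(C/422) = 5.26, so ln(C/422) = 5.26/5.35 = 0.98318.
Then C/422 = e^0.98318 = 2.67294, giving C = 422 × 2.67294 = 1127.98 ppm.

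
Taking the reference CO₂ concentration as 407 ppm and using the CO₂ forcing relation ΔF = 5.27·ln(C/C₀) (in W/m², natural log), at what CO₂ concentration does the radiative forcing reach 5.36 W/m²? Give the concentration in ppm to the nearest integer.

C ≈ 1125 ppm

Set 5.27 ln(C/407) = 5.36, so ln(C/407) = 5.36/5.27 = 1.01708.
Then C/407 = e^1.01708 = 2.76511, giving C = 407 × 2.76511 = 1125.40 ppm.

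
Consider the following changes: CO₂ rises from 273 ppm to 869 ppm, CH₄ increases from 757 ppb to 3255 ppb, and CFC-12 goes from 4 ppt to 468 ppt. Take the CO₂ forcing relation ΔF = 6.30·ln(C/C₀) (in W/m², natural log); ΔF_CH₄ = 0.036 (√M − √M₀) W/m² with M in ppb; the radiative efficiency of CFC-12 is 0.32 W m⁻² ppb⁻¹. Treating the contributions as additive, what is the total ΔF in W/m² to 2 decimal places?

ΔF = 8.51 W/m²

CO₂: 6.30 × ln(869/273) = 6.30 × ln(3.18315) = 6.30 × 1.15787 = 7.2946 W/m².
CH₄: 0.036 × (√3255 − √757) = 0.036 × (57.0526 − 27.5136) = 0.036 × 29.5390 = 1.0634 W/m².
CFC-12: Δ = 468 − 4 = 464 ppt = 0.464 ppb; ΔF = 0.32 × 0.464 = 0.1485 W/m².
Total ΔF = 7.2946 + 1.0634 + 0.1485 = 8.5065 W/m².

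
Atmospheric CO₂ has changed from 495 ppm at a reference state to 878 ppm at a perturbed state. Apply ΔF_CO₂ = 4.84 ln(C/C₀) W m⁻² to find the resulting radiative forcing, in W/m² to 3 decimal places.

CO₂: 4.84 × ln(878/495) = 4.84 × ln(1.77374) = 4.84 × 0.57309 = 2.7738 W/m².

ΔF = 2.774 W/m²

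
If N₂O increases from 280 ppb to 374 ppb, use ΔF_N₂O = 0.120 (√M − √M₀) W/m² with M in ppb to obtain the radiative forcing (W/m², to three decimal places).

N₂O: 0.120 × (√374 − √280) = 0.120 × (19.3391 − 16.7332) = 0.120 × 2.6059 = 0.3127 W/m².

ΔF = 0.313 W/m²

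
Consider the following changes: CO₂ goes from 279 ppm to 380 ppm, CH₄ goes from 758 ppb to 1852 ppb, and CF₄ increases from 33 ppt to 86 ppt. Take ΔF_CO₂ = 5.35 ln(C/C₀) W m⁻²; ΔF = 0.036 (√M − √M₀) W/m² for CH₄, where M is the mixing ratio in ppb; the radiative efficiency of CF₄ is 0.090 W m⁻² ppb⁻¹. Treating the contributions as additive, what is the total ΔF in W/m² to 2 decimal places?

ΔF = 2.22 W/m²

CO₂: 5.35 × ln(380/279) = 5.35 × ln(1.36201) = 5.35 × 0.30896 = 1.6529 W/m².
CH₄: 0.036 × (√1852 − √758) = 0.036 × (43.0349 − 27.5318) = 0.036 × 15.5031 = 0.5581 W/m².
CF₄: Δ = 86 − 33 = 53 ppt = 0.053 ppb; ΔF = 0.090 × 0.053 = 0.0048 W/m².
Total ΔF = 1.6529 + 0.5581 + 0.0048 = 2.2158 W/m².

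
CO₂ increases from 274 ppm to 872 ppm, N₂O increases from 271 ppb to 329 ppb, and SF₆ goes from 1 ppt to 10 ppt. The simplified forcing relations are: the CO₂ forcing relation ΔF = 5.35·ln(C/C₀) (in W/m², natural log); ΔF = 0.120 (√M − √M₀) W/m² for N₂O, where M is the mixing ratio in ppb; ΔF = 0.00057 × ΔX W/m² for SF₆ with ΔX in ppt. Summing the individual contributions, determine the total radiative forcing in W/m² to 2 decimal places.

ΔF = 6.40 W/m²

CO₂: 5.35 × ln(872/274) = 5.35 × ln(3.18248) = 5.35 × 1.15766 = 6.1935 W/m².
N₂O: 0.120 × (√329 − √271) = 0.120 × (18.1384 − 16.4621) = 0.120 × 1.6763 = 0.2012 W/m².
SF₆: ΔF = 0.00057 × (10 − 1) = 0.00057 × 9 = 0.0051 W/m².
Total ΔF = 6.1935 + 0.2012 + 0.0051 = 6.3998 W/m².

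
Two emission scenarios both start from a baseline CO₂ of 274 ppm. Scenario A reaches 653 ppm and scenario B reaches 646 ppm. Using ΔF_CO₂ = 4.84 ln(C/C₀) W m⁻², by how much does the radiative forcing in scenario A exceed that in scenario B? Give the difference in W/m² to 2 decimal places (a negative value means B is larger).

ΔF_A − ΔF_B = 0.05 W/m²

ΔF_A = 4.84 ln(653/274) = 4.84 × 0.86845 = 4.2033 W/m².
ΔF_B = 4.84 ln(646/274) = 4.84 × 0.85767 = 4.1511 W/m².
Difference: 4.2033 − 4.1511 = 0.0522 W/m².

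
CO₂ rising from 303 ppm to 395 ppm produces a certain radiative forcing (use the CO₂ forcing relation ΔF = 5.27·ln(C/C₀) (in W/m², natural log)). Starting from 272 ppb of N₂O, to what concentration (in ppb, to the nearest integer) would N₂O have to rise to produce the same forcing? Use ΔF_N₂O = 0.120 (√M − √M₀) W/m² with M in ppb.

CO₂ forcing: 5.27 × ln(395/303) = 5.27 × 0.265153 = 1.39736 W/m².
Set 0.120(√M − √272) = 1.39736: √M = 1.39736/0.120 + √272 = 11.6447 + 16.4924 = 28.1371.
M = (28.1371)² = 791.70 ppb.

M ≈ 792 ppb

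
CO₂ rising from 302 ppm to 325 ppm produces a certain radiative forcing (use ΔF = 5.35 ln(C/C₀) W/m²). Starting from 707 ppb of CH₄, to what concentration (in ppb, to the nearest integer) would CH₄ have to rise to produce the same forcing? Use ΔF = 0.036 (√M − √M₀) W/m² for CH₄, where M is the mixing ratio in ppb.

M ≈ 1406 ppb

CO₂ forcing: 5.35 × ln(325/302) = 5.35 × 0.073398 = 0.39268 W/m².
Set 0.036(√M − √707) = 0.39268: √M = 0.39268/0.036 + √707 = 10.9078 + 26.5895 = 37.4973.
M = (37.4973)² = 1406.05 ppb.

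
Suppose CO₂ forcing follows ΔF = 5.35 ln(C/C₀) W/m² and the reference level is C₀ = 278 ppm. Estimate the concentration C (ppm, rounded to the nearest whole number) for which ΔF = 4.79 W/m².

C ≈ 681 ppm

Set 5.35 ln(C/278) = 4.79, so ln(C/278) = 4.79/5.35 = 0.89533.
Then C/278 = e^0.89533 = 2.44814, giving C = 278 × 2.44814 = 680.58 ppm.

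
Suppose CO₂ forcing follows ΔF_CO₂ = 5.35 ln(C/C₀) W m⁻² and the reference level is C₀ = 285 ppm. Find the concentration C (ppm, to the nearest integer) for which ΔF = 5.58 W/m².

Set 5.35 ln(C/285) = 5.58, so ln(C/285) = 5.58/5.35 = 1.04299.
Then C/285 = e^1.04299 = 2.83769, giving C = 285 × 2.83769 = 808.74 ppm.

C ≈ 809 ppm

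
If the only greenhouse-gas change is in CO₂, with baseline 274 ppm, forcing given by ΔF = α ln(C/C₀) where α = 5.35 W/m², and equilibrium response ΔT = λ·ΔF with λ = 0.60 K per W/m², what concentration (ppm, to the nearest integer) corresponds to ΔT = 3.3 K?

Required forcing: ΔF = ΔT/λ = 3.3/0.60 = 5.5000 W/m².
Then ln(C/274) = ΔF/5.35 = 5.5000/5.35 = 1.02804.
So C = 274 × e^1.02804 = 274 × 2.79558 = 765.99 ppm.

C ≈ 766 ppm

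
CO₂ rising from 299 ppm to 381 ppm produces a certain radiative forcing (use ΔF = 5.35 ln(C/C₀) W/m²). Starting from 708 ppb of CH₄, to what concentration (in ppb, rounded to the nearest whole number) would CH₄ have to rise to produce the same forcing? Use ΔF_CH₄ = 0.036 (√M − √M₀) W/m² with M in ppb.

CO₂ forcing: 5.35 × ln(381/299) = 5.35 × 0.242356 = 1.29660 W/m².
Set 0.036(√M − √708) = 1.29660: √M = 1.29660/0.036 + √708 = 36.0167 + 26.6083 = 62.6250.
M = (62.6250)² = 3921.89 ppb.

M ≈ 3922 ppb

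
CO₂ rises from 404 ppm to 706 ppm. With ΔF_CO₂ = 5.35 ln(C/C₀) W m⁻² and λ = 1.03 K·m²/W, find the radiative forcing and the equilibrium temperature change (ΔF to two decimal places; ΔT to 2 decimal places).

CO₂: 5.35 × ln(706/404) = 5.35 × ln(1.74752) = 5.35 × 0.55820 = 2.9864 W/m².
ΔT = λ ΔF = 1.03 × 2.99 = 3.0797 K.

ΔF = 2.99 W/m²; ΔT = 3.08 K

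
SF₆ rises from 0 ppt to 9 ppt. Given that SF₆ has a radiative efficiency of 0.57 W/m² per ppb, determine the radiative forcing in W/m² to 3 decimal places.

ΔF = 0.005 W/m²

SF₆: Δ = 9 − 0 = 9 ppt = 0.009 ppb; ΔF = 0.57 × 0.009 = 0.0051 W/m².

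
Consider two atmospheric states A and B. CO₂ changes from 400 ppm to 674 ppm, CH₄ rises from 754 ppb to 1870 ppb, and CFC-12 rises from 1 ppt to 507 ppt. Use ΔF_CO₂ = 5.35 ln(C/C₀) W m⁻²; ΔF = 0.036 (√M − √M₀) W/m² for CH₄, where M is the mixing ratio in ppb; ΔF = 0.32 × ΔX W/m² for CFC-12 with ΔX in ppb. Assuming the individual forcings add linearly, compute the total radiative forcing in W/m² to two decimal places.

CO₂: 5.35 × ln(674/400) = 5.35 × ln(1.68500) = 5.35 × 0.52177 = 2.7915 W/m².
CH₄: 0.036 × (√1870 − √754) = 0.036 × (43.2435 − 27.4591) = 0.036 × 15.7844 = 0.5682 W/m².
CFC-12: Δ = 507 − 1 = 506 ppt = 0.506 ppb; ΔF = 0.32 × 0.506 = 0.1619 W/m².
Total ΔF = 2.7915 + 0.5682 + 0.1619 = 3.5216 W/m².

ΔF = 3.52 W/m²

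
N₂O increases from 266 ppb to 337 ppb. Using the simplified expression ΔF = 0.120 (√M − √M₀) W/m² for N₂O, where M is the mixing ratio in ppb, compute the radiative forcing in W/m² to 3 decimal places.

ΔF = 0.246 W/m²

N₂O: 0.120 × (√337 − √266) = 0.120 × (18.3576 − 16.3095) = 0.120 × 2.0481 = 0.2458 W/m².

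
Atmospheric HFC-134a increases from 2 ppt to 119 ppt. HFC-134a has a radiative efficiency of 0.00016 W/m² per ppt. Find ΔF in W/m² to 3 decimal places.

ΔF = 0.019 W/m²

HFC-134a: ΔF = 0.00016 × (119 − 2) = 0.00016 × 117 = 0.0187 W/m².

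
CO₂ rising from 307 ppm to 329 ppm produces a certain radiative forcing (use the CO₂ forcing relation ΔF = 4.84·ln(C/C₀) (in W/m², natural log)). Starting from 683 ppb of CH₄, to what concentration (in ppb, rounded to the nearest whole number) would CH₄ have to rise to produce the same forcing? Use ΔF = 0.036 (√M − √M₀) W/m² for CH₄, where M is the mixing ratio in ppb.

CO₂ forcing: 4.84 × ln(329/307) = 4.84 × 0.069210 = 0.33498 W/m².
Set 0.036(√M − √683) = 0.33498: √M = 0.33498/0.036 + √683 = 9.3050 + 26.1343 = 35.4393.
M = (35.4393)² = 1255.94 ppb.

M ≈ 1256 ppb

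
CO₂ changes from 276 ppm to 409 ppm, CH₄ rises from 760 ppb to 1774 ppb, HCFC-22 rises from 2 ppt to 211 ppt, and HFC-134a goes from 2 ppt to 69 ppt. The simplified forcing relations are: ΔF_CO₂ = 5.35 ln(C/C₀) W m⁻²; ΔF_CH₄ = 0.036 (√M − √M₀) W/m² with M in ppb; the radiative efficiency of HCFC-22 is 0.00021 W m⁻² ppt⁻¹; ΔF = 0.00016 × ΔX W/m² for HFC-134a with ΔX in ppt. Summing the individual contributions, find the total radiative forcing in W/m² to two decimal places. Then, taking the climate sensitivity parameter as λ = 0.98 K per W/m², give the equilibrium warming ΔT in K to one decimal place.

CO₂: 5.35 × ln(409/276) = 5.35 × ln(1.48188) = 5.35 × 0.39331 = 2.1042 W/m².
CH₄: 0.036 × (√1774 − √760) = 0.036 × (42.1189 − 27.5681) = 0.036 × 14.5508 = 0.5238 W/m².
HCFC-22: ΔF = 0.00021 × (211 − 2) = 0.00021 × 209 = 0.0439 W/m².
HFC-134a: ΔF = 0.00016 × (69 − 2) = 0.00016 × 67 = 0.0107 W/m².
Total ΔF = 2.1042 + 0.5238 + 0.0439 + 0.0107 = 2.6826 W/m².
ΔT = λ ΔF = 0.98 × 2.68 = 2.6264 K.

ΔF = 2.68 W/m²; ΔT = 2.6 K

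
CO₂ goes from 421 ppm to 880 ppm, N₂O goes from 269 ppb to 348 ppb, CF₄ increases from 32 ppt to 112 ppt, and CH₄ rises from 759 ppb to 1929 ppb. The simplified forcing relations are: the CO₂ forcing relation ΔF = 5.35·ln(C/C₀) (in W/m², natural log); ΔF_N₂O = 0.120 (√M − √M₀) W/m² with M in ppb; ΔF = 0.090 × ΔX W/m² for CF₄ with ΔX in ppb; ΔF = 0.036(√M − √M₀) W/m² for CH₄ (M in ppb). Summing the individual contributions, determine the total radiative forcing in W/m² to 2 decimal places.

ΔF = 4.81 W/m²

CO₂: 5.35 × ln(880/421) = 5.35 × ln(2.09026) = 5.35 × 0.73729 = 3.9445 W/m².
N₂O: 0.120 × (√348 − √269) = 0.120 × (18.6548 − 16.4012) = 0.120 × 2.2536 = 0.2704 W/m².
CF₄: Δ = 112 − 32 = 80 ppt = 0.080 ppb; ΔF = 0.090 × 0.080 = 0.0072 W/m².
CH₄: 0.036 × (√1929 − √759) = 0.036 × (43.9204 − 27.5500) = 0.036 × 16.3704 = 0.5893 W/m².
Total ΔF = 3.9445 + 0.2704 + 0.0072 + 0.5893 = 4.8114 W/m².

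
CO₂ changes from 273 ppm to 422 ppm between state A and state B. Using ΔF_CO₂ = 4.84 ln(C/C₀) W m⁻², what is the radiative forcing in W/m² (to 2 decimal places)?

CO₂: 4.84 × ln(422/273) = 4.84 × ln(1.54579) = 4.84 × 0.43554 = 2.1080 W/m².

ΔF = 2.11 W/m²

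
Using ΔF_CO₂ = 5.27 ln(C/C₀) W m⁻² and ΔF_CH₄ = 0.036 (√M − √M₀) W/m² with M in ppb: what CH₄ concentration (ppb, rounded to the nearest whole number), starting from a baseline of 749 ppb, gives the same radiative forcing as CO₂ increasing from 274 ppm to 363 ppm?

M ≈ 4698 ppb

CO₂ forcing: 5.27 × ln(363/274) = 5.27 × 0.281275 = 1.48232 W/m².
Set 0.036(√M − √749) = 1.48232: √M = 1.48232/0.036 + √749 = 41.1756 + 27.3679 = 68.5435.
M = (68.5435)² = 4698.21 ppb.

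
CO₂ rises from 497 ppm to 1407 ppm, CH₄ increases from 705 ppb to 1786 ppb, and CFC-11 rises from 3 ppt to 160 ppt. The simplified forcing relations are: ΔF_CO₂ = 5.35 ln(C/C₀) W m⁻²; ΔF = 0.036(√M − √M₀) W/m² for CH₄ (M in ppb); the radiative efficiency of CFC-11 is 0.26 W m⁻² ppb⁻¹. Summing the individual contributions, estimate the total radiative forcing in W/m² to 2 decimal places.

ΔF = 6.17 W/m²

CO₂: 5.35 × ln(1407/497) = 5.35 × ln(2.83099) = 5.35 × 1.04063 = 5.5674 W/m².
CH₄: 0.036 × (√1786 − √705) = 0.036 × (42.2611 − 26.5518) = 0.036 × 15.7093 = 0.5655 W/m².
CFC-11: Δ = 160 − 3 = 157 ppt = 0.157 ppb; ΔF = 0.26 × 0.157 = 0.0408 W/m².
Total ΔF = 5.5674 + 0.5655 + 0.0408 = 6.1737 W/m².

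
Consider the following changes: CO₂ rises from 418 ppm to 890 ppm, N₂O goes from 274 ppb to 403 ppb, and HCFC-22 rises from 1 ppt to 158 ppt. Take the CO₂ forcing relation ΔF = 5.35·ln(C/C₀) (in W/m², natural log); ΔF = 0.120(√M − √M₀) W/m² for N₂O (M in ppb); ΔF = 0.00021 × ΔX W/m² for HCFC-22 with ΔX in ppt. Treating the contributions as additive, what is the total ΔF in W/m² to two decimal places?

ΔF = 4.50 W/m²

CO₂: 5.35 × ln(890/418) = 5.35 × ln(2.12919) = 5.35 × 0.75574 = 4.0432 W/m².
N₂O: 0.120 × (√403 − √274) = 0.120 × (20.0749 − 16.5529) = 0.120 × 3.5220 = 0.4226 W/m².
HCFC-22: ΔF = 0.00021 × (158 − 1) = 0.00021 × 157 = 0.0330 W/m².
Total ΔF = 4.0432 + 0.4226 + 0.0330 = 4.4988 W/m².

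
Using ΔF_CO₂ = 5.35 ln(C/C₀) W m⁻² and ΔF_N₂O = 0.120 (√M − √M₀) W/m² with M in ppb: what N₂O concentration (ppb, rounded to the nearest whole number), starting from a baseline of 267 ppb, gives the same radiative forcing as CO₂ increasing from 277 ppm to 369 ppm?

M ≈ 848 ppb

CO₂ forcing: 5.35 × ln(369/277) = 5.35 × 0.286779 = 1.53427 W/m².
Set 0.120(√M − √267) = 1.53427: √M = 1.53427/0.120 + √267 = 12.7856 + 16.3401 = 29.1257.
M = (29.1257)² = 848.31 ppb.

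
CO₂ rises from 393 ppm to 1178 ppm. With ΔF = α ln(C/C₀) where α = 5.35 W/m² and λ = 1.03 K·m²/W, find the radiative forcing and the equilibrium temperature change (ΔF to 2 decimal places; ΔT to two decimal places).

CO₂: 5.35 × ln(1178/393) = 5.35 × ln(2.99746) = 5.35 × 1.09777 = 5.8731 W/m².
ΔT = λ ΔF = 1.03 × 5.87 = 6.0461 K.

ΔF = 5.87 W/m²; ΔT = 6.05 K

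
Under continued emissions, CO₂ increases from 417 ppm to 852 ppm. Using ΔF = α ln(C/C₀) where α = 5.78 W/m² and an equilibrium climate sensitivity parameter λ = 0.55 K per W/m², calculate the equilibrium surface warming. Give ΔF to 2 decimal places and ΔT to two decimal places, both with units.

ΔF = 4.13 W/m²; ΔT = 2.27 K

CO₂: 5.78 × ln(852/417) = 5.78 × ln(2.04317) = 5.78 × 0.71450 = 4.1298 W/m².
ΔT = λ ΔF = 0.55 × 4.13 = 2.2715 K.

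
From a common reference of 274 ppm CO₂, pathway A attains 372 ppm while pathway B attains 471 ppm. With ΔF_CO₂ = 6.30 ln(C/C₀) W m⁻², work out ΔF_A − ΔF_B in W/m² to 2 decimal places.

ΔF_A = 6.30 ln(372/274) = 6.30 × 0.30577 = 1.9264 W/m².
ΔF_B = 6.30 ln(471/274) = 6.30 × 0.54173 = 3.4129 W/m².
Difference: 1.9264 − 3.4129 = -1.4865 W/m².
(Equivalently, ΔF_A − ΔF_B = 6.30 ln(372/471) = 6.30 × -0.23596 = -1.4865 W/m².)

ΔF_A − ΔF_B = -1.49 W/m²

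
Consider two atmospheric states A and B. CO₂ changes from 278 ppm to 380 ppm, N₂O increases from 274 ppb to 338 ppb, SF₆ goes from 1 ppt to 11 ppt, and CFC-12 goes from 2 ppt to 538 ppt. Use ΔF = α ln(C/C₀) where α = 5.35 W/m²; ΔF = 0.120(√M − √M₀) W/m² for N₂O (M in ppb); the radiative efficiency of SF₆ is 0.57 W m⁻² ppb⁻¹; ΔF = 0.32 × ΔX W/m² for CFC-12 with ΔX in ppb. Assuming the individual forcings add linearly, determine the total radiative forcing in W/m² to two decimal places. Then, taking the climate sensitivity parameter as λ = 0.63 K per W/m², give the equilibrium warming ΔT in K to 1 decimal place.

CO₂: 5.35 × ln(380/278) = 5.35 × ln(1.36691) = 5.35 × 0.31255 = 1.6721 W/m².
N₂O: 0.120 × (√338 − √274) = 0.120 × (18.3848 − 16.5529) = 0.120 × 1.8319 = 0.2198 W/m².
SF₆: Δ = 11 − 1 = 10 ppt = 0.010 ppb; ΔF = 0.57 × 0.010 = 0.0057 W/m².
CFC-12: Δ = 538 − 2 = 536 ppt = 0.536 ppb; ΔF = 0.32 × 0.536 = 0.1715 W/m².
Total ΔF = 1.6721 + 0.2198 + 0.0057 + 0.1715 = 2.0691 W/m².
ΔT = λ ΔF = 0.63 × 2.07 = 1.3041 K.

ΔF = 2.07 W/m²; ΔT = 1.3 K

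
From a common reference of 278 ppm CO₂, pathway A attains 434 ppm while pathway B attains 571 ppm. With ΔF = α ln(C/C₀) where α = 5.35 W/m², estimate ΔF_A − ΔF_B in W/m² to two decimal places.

ΔF_A = 5.35 ln(434/278) = 5.35 × 0.44542 = 2.3830 W/m².
ΔF_B = 5.35 ln(571/278) = 5.35 × 0.71977 = 3.8508 W/m².
Difference: 2.3830 − 3.8508 = -1.4678 W/m².

ΔF_A − ΔF_B = -1.47 W/m²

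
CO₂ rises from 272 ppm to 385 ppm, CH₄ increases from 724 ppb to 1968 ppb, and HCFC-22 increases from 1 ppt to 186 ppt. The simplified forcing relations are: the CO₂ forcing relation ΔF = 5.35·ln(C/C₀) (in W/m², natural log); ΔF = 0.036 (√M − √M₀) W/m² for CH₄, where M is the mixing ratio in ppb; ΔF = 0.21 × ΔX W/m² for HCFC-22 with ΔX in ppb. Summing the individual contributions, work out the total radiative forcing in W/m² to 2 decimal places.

ΔF = 2.53 W/m²

CO₂: 5.35 × ln(385/272) = 5.35 × ln(1.41544) = 5.35 × 0.34744 = 1.8588 W/m².
CH₄: 0.036 × (√1968 − √724) = 0.036 × (44.3621 − 26.9072) = 0.036 × 17.4549 = 0.6284 W/m².
HCFC-22: Δ = 186 − 1 = 185 ppt = 0.185 ppb; ΔF = 0.21 × 0.185 = 0.0389 W/m².
Total ΔF = 1.8588 + 0.6284 + 0.0389 = 2.5261 W/m².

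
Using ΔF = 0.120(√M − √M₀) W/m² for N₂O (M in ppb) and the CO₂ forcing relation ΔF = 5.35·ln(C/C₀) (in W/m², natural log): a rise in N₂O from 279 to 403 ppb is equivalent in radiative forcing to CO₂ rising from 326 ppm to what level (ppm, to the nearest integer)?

C ≈ 352 ppm

N₂O forcing: 0.120 × (√403 − √279) = 0.120 × (20.0749 − 16.7033) = 0.120 × 3.3716 = 0.40459 W/m².
Set 5.35 ln(C/326) = 0.40459: ln(C/326) = 0.40459/5.35 = 0.07562, so C = 326 × e^0.07562 = 326 × 1.07855 = 351.61 ppm.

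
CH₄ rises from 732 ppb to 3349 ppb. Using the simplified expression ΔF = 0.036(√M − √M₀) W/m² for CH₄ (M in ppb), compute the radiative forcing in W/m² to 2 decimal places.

CH₄: 0.036 × (√3349 − √732) = 0.036 × (57.8705 − 27.0555) = 0.036 × 30.8150 = 1.1093 W/m².

ΔF = 1.11 W/m²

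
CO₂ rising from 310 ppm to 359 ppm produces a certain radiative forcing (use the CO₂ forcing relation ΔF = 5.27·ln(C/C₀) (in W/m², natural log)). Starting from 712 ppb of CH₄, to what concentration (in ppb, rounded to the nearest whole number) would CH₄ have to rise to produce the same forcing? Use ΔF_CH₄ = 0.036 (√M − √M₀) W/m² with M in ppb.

CO₂ forcing: 5.27 × ln(359/310) = 5.27 × 0.146750 = 0.77337 W/m².
Set 0.036(√M − √712) = 0.77337: √M = 0.77337/0.036 + √712 = 21.4825 + 26.6833 = 48.1658.
M = (48.1658)² = 2319.94 ppb.

M ≈ 2320 ppb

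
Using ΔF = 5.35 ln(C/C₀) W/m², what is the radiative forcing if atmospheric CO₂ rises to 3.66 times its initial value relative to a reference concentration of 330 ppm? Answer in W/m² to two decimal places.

ΔF = 6.94 W/m²

ΔF = 5.35 × ln(3.66) = 5.35 × 1.29746 = 6.9414 W/m².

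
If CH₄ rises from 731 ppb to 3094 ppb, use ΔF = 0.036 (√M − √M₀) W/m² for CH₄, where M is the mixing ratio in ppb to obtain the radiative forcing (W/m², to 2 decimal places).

CH₄: 0.036 × (√3094 − √731) = 0.036 × (55.6237 − 27.0370) = 0.036 × 28.5867 = 1.0291 W/m².

ΔF = 1.03 W/m²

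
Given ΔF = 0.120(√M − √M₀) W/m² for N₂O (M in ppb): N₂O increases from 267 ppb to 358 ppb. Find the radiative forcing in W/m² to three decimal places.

N₂O: 0.120 × (√358 − √267) = 0.120 × (18.9209 − 16.3401) = 0.120 × 2.5808 = 0.3097 W/m².

ΔF = 0.310 W/m²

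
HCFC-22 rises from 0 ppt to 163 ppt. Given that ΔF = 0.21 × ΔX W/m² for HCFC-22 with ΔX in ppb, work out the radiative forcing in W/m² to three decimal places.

ΔF = 0.034 W/m²

HCFC-22: Δ = 163 − 0 = 163 ppt = 0.163 ppb; ΔF = 0.21 × 0.163 = 0.0342 W/m².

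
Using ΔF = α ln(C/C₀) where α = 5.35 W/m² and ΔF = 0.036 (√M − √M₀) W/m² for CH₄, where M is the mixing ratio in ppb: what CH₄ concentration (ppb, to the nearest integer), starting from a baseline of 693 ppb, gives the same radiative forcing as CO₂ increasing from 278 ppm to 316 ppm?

CO₂ forcing: 5.35 × ln(316/278) = 5.35 × 0.128121 = 0.68545 W/m².
Set 0.036(√M − √693) = 0.68545: √M = 0.68545/0.036 + √693 = 19.0403 + 26.3249 = 45.3652.
M = (45.3652)² = 2058.00 ppb.

M ≈ 2058 ppb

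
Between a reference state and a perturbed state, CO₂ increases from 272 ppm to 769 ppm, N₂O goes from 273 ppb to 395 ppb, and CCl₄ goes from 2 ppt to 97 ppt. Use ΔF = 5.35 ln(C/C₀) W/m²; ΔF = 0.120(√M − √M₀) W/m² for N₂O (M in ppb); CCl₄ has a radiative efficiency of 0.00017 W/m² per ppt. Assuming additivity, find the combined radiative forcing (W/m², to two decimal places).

CO₂: 5.35 × ln(769/272) = 5.35 × ln(2.82721) = 5.35 × 1.03929 = 5.5602 W/m².
N₂O: 0.120 × (√395 − √273) = 0.120 × (19.8746 − 16.5227) = 0.120 × 3.3519 = 0.4022 W/m².
CCl₄: ΔF = 0.00017 × (97 − 2) = 0.00017 × 95 = 0.0162 W/m².
Total ΔF = 5.5602 + 0.4022 + 0.0162 = 5.9786 W/m².

ΔF = 5.98 W/m²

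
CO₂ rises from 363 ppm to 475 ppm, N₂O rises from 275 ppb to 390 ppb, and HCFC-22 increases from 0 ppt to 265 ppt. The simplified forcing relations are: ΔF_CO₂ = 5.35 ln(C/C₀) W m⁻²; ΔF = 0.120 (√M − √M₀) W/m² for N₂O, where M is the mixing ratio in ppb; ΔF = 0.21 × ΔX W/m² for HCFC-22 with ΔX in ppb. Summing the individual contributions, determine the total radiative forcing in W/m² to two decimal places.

CO₂: 5.35 × ln(475/363) = 5.35 × ln(1.30854) = 5.35 × 0.26891 = 1.4387 W/m².
N₂O: 0.120 × (√390 − √275) = 0.120 × (19.7484 − 16.5831) = 0.120 × 3.1653 = 0.3798 W/m².
HCFC-22: Δ = 265 − 0 = 265 ppt = 0.265 ppb; ΔF = 0.21 × 0.265 = 0.0557 W/m².
Total ΔF = 1.4387 + 0.3798 + 0.0557 = 1.8742 W/m².

ΔF = 1.87 W/m²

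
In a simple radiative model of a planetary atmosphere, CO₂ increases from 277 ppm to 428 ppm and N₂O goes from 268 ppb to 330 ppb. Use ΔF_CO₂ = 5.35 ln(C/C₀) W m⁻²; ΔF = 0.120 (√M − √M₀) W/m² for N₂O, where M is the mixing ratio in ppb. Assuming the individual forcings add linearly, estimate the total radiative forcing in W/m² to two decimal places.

CO₂: 5.35 × ln(428/277) = 5.35 × ln(1.54513) = 5.35 × 0.43511 = 2.3278 W/m².
N₂O: 0.120 × (√330 − √268) = 0.120 × (18.1659 − 16.3707) = 0.120 × 1.7952 = 0.2154 W/m².
Total ΔF = 2.3278 + 0.2154 = 2.5432 W/m².

ΔF = 2.54 W/m²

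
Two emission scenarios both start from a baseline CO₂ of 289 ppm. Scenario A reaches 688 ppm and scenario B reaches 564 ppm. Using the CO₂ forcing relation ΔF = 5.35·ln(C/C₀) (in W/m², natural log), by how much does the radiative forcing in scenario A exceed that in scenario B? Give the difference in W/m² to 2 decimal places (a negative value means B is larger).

ΔF_A = 5.35 ln(688/289) = 5.35 × 0.86736 = 4.6404 W/m².
ΔF_B = 5.35 ln(564/289) = 5.35 × 0.66863 = 3.5772 W/m².
Difference: 4.6404 − 3.5772 = 1.0632 W/m².

ΔF_A − ΔF_B = 1.06 W/m²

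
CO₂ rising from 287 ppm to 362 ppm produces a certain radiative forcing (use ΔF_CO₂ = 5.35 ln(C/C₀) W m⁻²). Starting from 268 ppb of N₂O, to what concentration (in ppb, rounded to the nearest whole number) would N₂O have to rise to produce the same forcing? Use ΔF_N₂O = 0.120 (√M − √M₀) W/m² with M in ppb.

CO₂ forcing: 5.35 × ln(362/287) = 5.35 × 0.232162 = 1.24207 W/m².
Set 0.120(√M − √268) = 1.24207: √M = 1.24207/0.120 + √268 = 10.3506 + 16.3707 = 26.7213.
M = (26.7213)² = 714.03 ppb.

M ≈ 714 ppb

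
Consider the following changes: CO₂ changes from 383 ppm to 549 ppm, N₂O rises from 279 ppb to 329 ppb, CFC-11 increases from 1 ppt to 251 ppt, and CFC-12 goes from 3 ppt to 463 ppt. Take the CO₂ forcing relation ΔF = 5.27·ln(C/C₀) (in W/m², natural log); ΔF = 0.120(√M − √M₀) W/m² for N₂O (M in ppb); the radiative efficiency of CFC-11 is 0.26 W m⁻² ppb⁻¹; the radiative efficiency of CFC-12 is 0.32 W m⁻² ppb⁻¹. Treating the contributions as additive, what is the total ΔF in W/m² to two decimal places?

CO₂: 5.27 × ln(549/383) = 5.27 × ln(1.43342) = 5.27 × 0.36006 = 1.8975 W/m².
N₂O: 0.120 × (√329 − √279) = 0.120 × (18.1384 − 16.7033) = 0.120 × 1.4351 = 0.1722 W/m².
CFC-11: Δ = 251 − 1 = 250 ppt = 0.250 ppb; ΔF = 0.26 × 0.250 = 0.0650 W/m².
CFC-12: Δ = 463 − 3 = 460 ppt = 0.460 ppb; ΔF = 0.32 × 0.460 = 0.1472 W/m².
Total ΔF = 1.8975 + 0.1722 + 0.0650 + 0.1472 = 2.2819 W/m².

ΔF = 2.28 W/m²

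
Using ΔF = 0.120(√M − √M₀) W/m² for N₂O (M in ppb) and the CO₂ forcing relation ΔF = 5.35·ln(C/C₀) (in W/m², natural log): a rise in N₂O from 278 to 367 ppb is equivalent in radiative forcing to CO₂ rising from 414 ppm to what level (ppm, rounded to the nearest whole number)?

N₂O forcing: 0.120 × (√367 − √278) = 0.120 × (19.1572 − 16.6733) = 0.120 × 2.4839 = 0.29807 W/m².
Set 5.35 ln(C/414) = 0.29807: ln(C/414) = 0.29807/5.35 = 0.05571, so C = 414 × e^0.05571 = 414 × 1.05729 = 437.72 ppm.

C ≈ 438 ppm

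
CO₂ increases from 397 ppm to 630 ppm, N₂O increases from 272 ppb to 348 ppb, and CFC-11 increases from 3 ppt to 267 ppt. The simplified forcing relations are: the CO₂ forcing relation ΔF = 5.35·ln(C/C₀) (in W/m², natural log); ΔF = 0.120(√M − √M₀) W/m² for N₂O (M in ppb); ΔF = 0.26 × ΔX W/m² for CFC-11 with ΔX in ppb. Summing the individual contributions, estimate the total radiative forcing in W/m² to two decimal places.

CO₂: 5.35 × ln(630/397) = 5.35 × ln(1.58690) = 5.35 × 0.46178 = 2.4705 W/m².
N₂O: 0.120 × (√348 − √272) = 0.120 × (18.6548 − 16.4924) = 0.120 × 2.1624 = 0.2595 W/m².
CFC-11: Δ = 267 − 3 = 264 ppt = 0.264 ppb; ΔF = 0.26 × 0.264 = 0.0686 W/m².
Total ΔF = 2.4705 + 0.2595 + 0.0686 = 2.7986 W/m².

ΔF = 2.80 W/m²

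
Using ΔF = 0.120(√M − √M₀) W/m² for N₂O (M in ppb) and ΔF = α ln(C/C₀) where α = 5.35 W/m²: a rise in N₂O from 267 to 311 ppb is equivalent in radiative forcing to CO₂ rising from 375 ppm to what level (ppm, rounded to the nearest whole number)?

C ≈ 386 ppm

N₂O forcing: 0.120 × (√311 − √267) = 0.120 × (17.6352 − 16.3401) = 0.120 × 1.2951 = 0.15541 W/m².
Set 5.35 ln(C/375) = 0.15541: ln(C/375) = 0.15541/5.35 = 0.02905, so C = 375 × e^0.02905 = 375 × 1.02948 = 386.06 ppm.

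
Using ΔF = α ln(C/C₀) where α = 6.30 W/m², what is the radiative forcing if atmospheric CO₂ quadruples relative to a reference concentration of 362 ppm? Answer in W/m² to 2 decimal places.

ΔF = 8.73 W/m²

Because the forcing depends only on the ratio C/C₀, the initial concentration does not enter.
ΔF = 6.30 × ln(4) = 6.30 × 1.38629 = 8.7336 W/m².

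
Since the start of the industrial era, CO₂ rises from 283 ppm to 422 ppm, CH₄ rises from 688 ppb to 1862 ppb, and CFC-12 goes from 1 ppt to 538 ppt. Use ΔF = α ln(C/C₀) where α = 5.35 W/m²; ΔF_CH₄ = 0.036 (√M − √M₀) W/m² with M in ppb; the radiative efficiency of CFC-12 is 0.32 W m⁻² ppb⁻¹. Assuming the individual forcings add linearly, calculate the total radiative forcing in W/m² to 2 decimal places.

ΔF = 2.92 W/m²

CO₂: 5.35 × ln(422/283) = 5.35 × ln(1.49117) = 5.35 × 0.39956 = 2.1376 W/m².
CH₄: 0.036 × (√1862 − √688) = 0.036 × (43.1509 − 26.2298) = 0.036 × 16.9211 = 0.6092 W/m².
CFC-12: Δ = 538 − 1 = 537 ppt = 0.537 ppb; ΔF = 0.32 × 0.537 = 0.1718 W/m².
Total ΔF = 2.1376 + 0.6092 + 0.1718 = 2.9186 W/m².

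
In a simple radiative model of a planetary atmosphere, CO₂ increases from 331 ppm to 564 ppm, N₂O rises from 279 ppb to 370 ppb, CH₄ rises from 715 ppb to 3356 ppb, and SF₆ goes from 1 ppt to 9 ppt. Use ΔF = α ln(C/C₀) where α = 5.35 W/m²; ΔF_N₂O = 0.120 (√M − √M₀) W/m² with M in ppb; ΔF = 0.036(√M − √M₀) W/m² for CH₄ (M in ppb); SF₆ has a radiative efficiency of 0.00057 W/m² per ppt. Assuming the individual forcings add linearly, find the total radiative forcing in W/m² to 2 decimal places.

CO₂: 5.35 × ln(564/331) = 5.35 × ln(1.70393) = 5.35 × 0.53294 = 2.8512 W/m².
N₂O: 0.120 × (√370 − √279) = 0.120 × (19.2354 − 16.7033) = 0.120 × 2.5321 = 0.3039 W/m².
CH₄: 0.036 × (√3356 − √715) = 0.036 × (57.9310 − 26.7395) = 0.036 × 31.1915 = 1.1229 W/m².
SF₆: ΔF = 0.00057 × (9 − 1) = 0.00057 × 8 = 0.0046 W/m².
Total ΔF = 2.8512 + 0.3039 + 1.1229 + 0.0046 = 4.2826 W/m².

ΔF = 4.28 W/m²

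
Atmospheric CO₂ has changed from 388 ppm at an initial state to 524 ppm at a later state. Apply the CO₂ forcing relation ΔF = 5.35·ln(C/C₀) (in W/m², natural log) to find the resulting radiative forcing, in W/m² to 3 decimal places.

CO₂ absorption bands are partially saturated, so forcing scales with the logarithm of the concentration ratio.
CO₂: 5.35 × ln(524/388) = 5.35 × ln(1.35052) = 5.35 × 0.30049 = 1.6076 W/m².

ΔF = 1.608 W/m²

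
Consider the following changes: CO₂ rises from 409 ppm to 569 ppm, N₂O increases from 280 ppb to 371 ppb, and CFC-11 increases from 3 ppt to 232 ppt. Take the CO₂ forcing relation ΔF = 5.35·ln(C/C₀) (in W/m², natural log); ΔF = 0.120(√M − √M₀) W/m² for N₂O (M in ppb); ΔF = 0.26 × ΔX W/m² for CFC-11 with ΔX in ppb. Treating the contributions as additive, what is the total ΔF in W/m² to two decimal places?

ΔF = 2.13 W/m²

CO₂: 5.35 × ln(569/409) = 5.35 × ln(1.39120) = 5.35 × 0.33017 = 1.7664 W/m².
N₂O: 0.120 × (√371 − √280) = 0.120 × (19.2614 − 16.7332) = 0.120 × 2.5282 = 0.3034 W/m².
CFC-11: Δ = 232 − 3 = 229 ppt = 0.229 ppb; ΔF = 0.26 × 0.229 = 0.0595 W/m².
Total ΔF = 1.7664 + 0.3034 + 0.0595 = 2.1293 W/m².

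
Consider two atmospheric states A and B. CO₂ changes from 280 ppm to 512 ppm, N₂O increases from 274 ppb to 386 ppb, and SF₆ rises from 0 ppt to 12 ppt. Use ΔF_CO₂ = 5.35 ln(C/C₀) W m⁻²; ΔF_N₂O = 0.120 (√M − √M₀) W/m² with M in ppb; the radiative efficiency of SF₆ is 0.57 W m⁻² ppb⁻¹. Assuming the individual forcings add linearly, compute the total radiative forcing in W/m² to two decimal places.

CO₂: 5.35 × ln(512/280) = 5.35 × ln(1.82857) = 5.35 × 0.60353 = 3.2289 W/m².
N₂O: 0.120 × (√386 − √274) = 0.120 × (19.6469 − 16.5529) = 0.120 × 3.0940 = 0.3713 W/m².
SF₆: Δ = 12 − 0 = 12 ppt = 0.012 ppb; ΔF = 0.57 × 0.012 = 0.0068 W/m².
Total ΔF = 3.2289 + 0.3713 + 0.0068 = 3.6070 W/m².

ΔF = 3.61 W/m²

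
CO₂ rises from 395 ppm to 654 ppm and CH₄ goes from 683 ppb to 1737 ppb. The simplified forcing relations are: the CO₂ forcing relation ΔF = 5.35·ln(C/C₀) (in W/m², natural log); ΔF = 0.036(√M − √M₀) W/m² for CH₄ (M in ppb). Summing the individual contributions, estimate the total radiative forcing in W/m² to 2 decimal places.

ΔF = 3.26 W/m²

CO₂: 5.35 × ln(654/395) = 5.35 × ln(1.65570) = 5.35 × 0.50422 = 2.6976 W/m².
CH₄: 0.036 × (√1737 − √683) = 0.036 × (41.6773 − 26.1343) = 0.036 × 15.5430 = 0.5595 W/m².
Total ΔF = 2.6976 + 0.5595 = 3.2571 W/m².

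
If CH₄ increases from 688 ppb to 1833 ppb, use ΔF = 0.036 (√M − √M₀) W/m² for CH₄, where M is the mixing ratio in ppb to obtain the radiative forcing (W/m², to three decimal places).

CH₄: 0.036 × (√1833 − √688) = 0.036 × (42.8135 − 26.2298) = 0.036 × 16.5837 = 0.5970 W/m².

ΔF = 0.597 W/m²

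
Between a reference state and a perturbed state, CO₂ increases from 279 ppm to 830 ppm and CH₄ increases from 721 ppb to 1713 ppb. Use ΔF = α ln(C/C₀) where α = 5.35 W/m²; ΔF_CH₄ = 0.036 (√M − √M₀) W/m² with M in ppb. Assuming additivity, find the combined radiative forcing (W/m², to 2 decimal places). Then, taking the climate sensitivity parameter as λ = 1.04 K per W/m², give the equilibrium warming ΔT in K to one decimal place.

CO₂: 5.35 × ln(830/279) = 5.35 × ln(2.97491) = 5.35 × 1.09021 = 5.8326 W/m².
CH₄: 0.036 × (√1713 − √721) = 0.036 × (41.3884 − 26.8514) = 0.036 × 14.5370 = 0.5233 W/m².
Total ΔF = 5.8326 + 0.5233 = 6.3559 W/m².
ΔT = λ ΔF = 1.04 × 6.36 = 6.6144 K.

ΔF = 6.36 W/m²; ΔT = 6.6 K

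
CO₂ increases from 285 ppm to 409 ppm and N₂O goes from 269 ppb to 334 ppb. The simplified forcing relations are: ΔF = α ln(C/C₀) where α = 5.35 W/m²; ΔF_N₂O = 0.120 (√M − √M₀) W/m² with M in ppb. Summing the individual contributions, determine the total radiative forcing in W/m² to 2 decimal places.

ΔF = 2.16 W/m²

CO₂: 5.35 × ln(409/285) = 5.35 × ln(1.43509) = 5.35 × 0.36123 = 1.9326 W/m².
N₂O: 0.120 × (√334 − √269) = 0.120 × (18.2757 − 16.4012) = 0.120 × 1.8745 = 0.2249 W/m².
Total ΔF = 1.9326 + 0.2249 = 2.1575 W/m².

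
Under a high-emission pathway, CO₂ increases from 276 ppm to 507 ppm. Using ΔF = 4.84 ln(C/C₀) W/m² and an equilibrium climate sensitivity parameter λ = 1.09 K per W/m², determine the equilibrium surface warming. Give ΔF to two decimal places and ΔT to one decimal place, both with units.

CO₂: 4.84 × ln(507/276) = 4.84 × ln(1.83696) = 4.84 × 0.60811 = 2.9433 W/m².
ΔT = λ ΔF = 1.09 × 2.94 = 3.2046 K.

ΔF = 2.94 W/m²; ΔT = 3.2 K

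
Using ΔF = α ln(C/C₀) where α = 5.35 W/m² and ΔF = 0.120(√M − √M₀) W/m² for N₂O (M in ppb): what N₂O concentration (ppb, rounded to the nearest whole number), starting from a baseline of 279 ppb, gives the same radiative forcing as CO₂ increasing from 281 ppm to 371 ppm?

CO₂ forcing: 5.35 × ln(371/281) = 5.35 × 0.277847 = 1.48648 W/m².
Set 0.120(√M − √279) = 1.48648: √M = 1.48648/0.120 + √279 = 12.3873 + 16.7033 = 29.0906.
M = (29.0906)² = 846.26 ppb.

M ≈ 846 ppb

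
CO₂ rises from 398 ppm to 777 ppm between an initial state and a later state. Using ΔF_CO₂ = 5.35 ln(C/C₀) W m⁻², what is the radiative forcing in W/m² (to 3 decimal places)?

CO₂: 5.35 × ln(777/398) = 5.35 × ln(1.95226) = 5.35 × 0.66899 = 3.5791 W/m².

ΔF = 3.579 W/m²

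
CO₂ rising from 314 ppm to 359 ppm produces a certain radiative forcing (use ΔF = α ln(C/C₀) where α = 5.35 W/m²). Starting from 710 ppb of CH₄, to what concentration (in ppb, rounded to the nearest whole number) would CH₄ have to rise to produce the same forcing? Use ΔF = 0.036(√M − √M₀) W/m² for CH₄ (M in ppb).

M ≈ 2167 ppb

CO₂ forcing: 5.35 × ln(359/314) = 5.35 × 0.133929 = 0.71652 W/m².
Set 0.036(√M − √710) = 0.71652: √M = 0.71652/0.036 + √710 = 19.9033 + 26.6458 = 46.5491.
M = (46.5491)² = 2166.82 ppb.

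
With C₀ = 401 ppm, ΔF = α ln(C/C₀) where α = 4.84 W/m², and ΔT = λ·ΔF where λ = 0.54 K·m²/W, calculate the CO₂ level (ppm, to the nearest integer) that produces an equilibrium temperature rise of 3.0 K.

C ≈ 1264 ppm

Required forcing: ΔF = ΔT/λ = 3.0/0.54 = 5.5556 W/m².
Then ln(C/401) = ΔF/4.84 = 5.5556/4.84 = 1.14785.
So C = 401 × e^1.14785 = 401 × 3.15141 = 1263.72 ppm.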